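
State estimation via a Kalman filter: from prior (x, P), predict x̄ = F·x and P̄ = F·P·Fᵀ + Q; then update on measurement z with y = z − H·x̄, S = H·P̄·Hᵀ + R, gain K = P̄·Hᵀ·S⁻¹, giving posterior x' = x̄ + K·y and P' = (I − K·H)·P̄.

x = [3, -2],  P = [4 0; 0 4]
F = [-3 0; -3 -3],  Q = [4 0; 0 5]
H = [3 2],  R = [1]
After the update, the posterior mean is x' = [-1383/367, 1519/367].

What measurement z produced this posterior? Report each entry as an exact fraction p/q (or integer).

z = [-3]

x̄ = F·x = [-9, -3]
P̄ = F·P·Fᵀ + Q = [40 36; 36 77]
S = H·P̄·Hᵀ + R = [1101]
K = P̄·Hᵀ·S⁻¹ = [64/367; 262/1101]
x' − x̄ = [1920/367, 2620/367] = K·y
y = (KᵀK)⁻¹·Kᵀ·(x' − x̄) = [30]
z = y + H·x̄ = [30] + [-33] = [-3]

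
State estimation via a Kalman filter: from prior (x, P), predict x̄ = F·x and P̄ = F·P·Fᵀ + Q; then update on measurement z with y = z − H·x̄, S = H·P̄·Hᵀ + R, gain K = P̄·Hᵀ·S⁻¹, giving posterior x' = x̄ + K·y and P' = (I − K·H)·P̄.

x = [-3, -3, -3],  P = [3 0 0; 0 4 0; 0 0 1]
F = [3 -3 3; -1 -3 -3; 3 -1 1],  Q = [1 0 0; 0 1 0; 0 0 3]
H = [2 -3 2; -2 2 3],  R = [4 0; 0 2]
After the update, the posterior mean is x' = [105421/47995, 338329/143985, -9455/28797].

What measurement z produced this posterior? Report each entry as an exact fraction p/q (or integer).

x̄ = F·x = [-9, 21, -9]
P̄ = F·P·Fᵀ + Q = [73 18 42; 18 49 0; 42 0 35]
S = H·P̄·Hᵀ + R = [997 -112; -112 157]
K = P̄·Hᵀ·S⁻¹ = [9808/47995 11888/47995; -10483/143985 49382/143985; 5306/28797 7637/28797]
x' − x̄ = [537376/47995, -2685356/143985, 249718/28797] = K·y
y = (KᵀK)⁻¹·Kᵀ·(x' − x̄) = [96, -34]
z = y + H·x̄ = [96, -34] + [-99, 33] = [-3, -1]

z = [-3, -1]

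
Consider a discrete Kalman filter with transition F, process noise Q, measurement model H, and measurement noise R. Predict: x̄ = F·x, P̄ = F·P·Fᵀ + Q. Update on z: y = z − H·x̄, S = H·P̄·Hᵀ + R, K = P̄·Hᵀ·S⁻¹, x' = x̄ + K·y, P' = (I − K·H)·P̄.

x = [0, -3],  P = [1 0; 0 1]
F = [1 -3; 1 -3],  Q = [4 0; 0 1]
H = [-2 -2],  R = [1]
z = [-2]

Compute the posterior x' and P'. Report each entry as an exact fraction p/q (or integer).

x' = [-3/181, 201/181]
P' = [230/181 -206/181; -206/181 227/181]

x̄ = F·x = [9, 9]
P̄ = F·P·Fᵀ + Q = [14 10; 10 11]
y = z − H·x̄ = [34]
S = H·P̄·Hᵀ + R = [181]
K = P̄·Hᵀ·S⁻¹ = [-48/181; -42/181]
x' = x̄ + K·y = [-3/181, 201/181]
P' = (I − K·H)·P̄ = [230/181 -206/181; -206/181 227/181]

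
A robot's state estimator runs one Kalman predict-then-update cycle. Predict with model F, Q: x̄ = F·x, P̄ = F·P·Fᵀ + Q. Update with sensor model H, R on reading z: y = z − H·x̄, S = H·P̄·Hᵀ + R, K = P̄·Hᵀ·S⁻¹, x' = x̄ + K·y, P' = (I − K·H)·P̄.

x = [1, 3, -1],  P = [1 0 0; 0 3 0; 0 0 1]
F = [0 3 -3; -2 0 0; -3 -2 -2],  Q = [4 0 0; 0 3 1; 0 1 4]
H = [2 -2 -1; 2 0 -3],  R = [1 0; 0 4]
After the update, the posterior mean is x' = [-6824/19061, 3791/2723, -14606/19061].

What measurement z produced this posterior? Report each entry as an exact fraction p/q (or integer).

z = [-3, 2]

x̄ = F·x = [12, -2, -7]
P̄ = F·P·Fᵀ + Q = [40 0 -12; 0 7 7; -12 7 29]
S = H·P̄·Hᵀ + R = [294 385; 385 569]
K = P̄·Hᵀ·S⁻¹ = [7688/19061 -188/2723; -552/2723 39/389; 4612/19061 -977/2723]
x' − x̄ = [-235556/19061, 9237/2723, 118821/19061] = K·y
y = (KᵀK)⁻¹·Kᵀ·(x' − x̄) = [-38, -43]
z = y + H·x̄ = [-38, -43] + [35, 45] = [-3, 2]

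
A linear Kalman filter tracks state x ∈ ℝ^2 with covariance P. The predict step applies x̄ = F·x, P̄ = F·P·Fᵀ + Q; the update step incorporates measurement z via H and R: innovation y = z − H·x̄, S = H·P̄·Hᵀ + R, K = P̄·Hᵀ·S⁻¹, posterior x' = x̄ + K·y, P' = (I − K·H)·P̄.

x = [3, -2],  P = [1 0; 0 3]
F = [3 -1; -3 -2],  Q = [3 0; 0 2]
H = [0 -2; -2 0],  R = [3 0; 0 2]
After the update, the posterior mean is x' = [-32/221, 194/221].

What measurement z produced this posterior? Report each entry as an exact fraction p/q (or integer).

x̄ = F·x = [11, -5]
P̄ = F·P·Fᵀ + Q = [15 -3; -3 23]
S = H·P̄·Hᵀ + R = [95 -12; -12 62]
K = P̄·Hᵀ·S⁻¹ = [6/2873 -1389/2873; -1390/2873 9/2873]
x' − x̄ = [-2463/221, 1299/221] = K·y
y = (KᵀK)⁻¹·Kᵀ·(x' − x̄) = [-12, 23]
z = y + H·x̄ = [-12, 23] + [10, -22] = [-2, 1]

z = [-2, 1]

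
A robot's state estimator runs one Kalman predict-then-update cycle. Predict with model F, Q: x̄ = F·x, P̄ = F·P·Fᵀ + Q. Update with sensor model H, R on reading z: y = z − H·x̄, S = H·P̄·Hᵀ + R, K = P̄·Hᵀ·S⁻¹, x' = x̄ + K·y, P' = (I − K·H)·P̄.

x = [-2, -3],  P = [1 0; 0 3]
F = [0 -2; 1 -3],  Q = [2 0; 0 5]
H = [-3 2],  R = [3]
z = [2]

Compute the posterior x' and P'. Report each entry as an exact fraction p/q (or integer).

x' = [26/5, 43/5]
P' = [66/5 98/5; 98/5 149/5]

x̄ = F·x = [6, 7]
P̄ = F·P·Fᵀ + Q = [14 18; 18 33]
y = z − H·x̄ = [6]
S = H·P̄·Hᵀ + R = [45]
K = P̄·Hᵀ·S⁻¹ = [-2/15; 4/15]
x' = x̄ + K·y = [26/5, 43/5]
P' = (I − K·H)·P̄ = [66/5 98/5; 98/5 149/5]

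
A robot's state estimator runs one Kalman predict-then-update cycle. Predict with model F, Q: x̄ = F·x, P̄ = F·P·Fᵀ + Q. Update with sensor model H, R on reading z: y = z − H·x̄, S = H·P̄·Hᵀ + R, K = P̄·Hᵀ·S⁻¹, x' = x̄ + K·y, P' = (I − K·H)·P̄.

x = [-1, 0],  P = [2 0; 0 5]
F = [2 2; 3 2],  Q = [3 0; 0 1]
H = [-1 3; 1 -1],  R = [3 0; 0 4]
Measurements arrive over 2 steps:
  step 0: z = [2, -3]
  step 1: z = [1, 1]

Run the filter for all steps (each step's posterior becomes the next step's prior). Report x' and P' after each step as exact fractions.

step 0: x̄ = F·x = [-2, -3]
step 0: P̄ = F·P·Fᵀ + Q = [31 32; 32 39]
step 0: y = z − H·x̄ = [9, -4]
step 0: S = H·P̄·Hᵀ + R = [193 -20; -20 10]
step 0: K = P̄·Hᵀ·S⁻¹ = [7/17 123/170; 71/153 349/1530]
step 0: x' = x̄ + K·y = [-101/85, 202/765]
step 0: P' = (I − K·H)·P̄ = [843/170 351/170; 351/170 1763/1530]
step 1: x̄ = F·x = [-1414/765, -2323/765]
step 1: P̄ = F·P·Fᵀ + Q = [33631/765 42082/765; 42082/765 114773/1530]
step 1: y = z − H·x̄ = [1264/153, -16/85]
step 1: S = H·P̄·Hᵀ + R = [119965/306 -1665/34; -1665/34 2203/170]
step 1: K = P̄·Hᵀ·S⁻¹ = [120974/315685 37608/63137; 1872362/4103905 147983/820781]
step 1: x' = x̄ + K·y = [380522/315685, 2867201/4103905]
step 1: P' = (I − K·H)·P̄ = [1309701/315685 557541/315685; 557541/315685 4288373/4103905]

step 0: x' = [-101/85, 202/765], P' = [843/170 351/170; 351/170 1763/1530]
step 1: x' = [380522/315685, 2867201/4103905], P' = [1309701/315685 557541/315685; 557541/315685 4288373/4103905]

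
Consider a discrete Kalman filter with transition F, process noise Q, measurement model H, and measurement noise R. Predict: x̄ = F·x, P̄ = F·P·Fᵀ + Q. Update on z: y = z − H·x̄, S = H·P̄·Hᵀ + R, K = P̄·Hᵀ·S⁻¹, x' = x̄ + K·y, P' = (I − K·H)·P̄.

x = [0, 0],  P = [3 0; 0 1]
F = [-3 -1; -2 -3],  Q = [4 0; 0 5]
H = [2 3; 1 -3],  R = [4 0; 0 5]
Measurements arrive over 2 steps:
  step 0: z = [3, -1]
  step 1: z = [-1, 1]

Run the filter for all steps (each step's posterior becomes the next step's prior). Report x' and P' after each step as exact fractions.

step 0: x' = [23143/35321, 19623/35321], P' = [32311/35321 -6618/35321; -6618/35321 9904/35321]
step 1: x' = [-5409003/70083799, -26142079/70083799], P' = [247030491/280335196 -25046079/140167598; -25046079/140167598 19280431/70083799]

step 0: x̄ = F·x = [0, 0]
step 0: P̄ = F·P·Fᵀ + Q = [32 21; 21 26]
step 0: y = z − H·x̄ = [3, -1]
step 0: S = H·P̄·Hᵀ + R = [618 -233; -233 145]
step 0: K = P̄·Hᵀ·S⁻¹ = [11192/35321 10433/35321; 4119/35321 -7266/35321]
step 0: x' = x̄ + K·y = [23143/35321, 19623/35321]
step 0: P' = (I − K·H)·P̄ = [32311/35321 -6618/35321; -6618/35321 9904/35321]
step 1: x̄ = F·x = [-89052/35321, -105155/35321]
step 1: P̄ = F·P·Fᵀ + Q = [402279/35321 150780/35321; 150780/35321 315569/35321]
step 1: y = z − H·x̄ = [458248/35321, -17372/3211]
step 1: S = H·P̄·Hᵀ + R = [6399881/35321 -226173/3211; -226173/3211 228575/3211]
step 1: K = P̄·Hᵀ·S⁻¹ = [85946127/280335196 79461393/280335196; 16397607/140167598 -28145733/140167598]
step 1: x' = x̄ + K·y = [-5409003/70083799, -26142079/70083799]
step 1: P' = (I − K·H)·P̄ = [247030491/280335196 -25046079/140167598; -25046079/140167598 19280431/70083799]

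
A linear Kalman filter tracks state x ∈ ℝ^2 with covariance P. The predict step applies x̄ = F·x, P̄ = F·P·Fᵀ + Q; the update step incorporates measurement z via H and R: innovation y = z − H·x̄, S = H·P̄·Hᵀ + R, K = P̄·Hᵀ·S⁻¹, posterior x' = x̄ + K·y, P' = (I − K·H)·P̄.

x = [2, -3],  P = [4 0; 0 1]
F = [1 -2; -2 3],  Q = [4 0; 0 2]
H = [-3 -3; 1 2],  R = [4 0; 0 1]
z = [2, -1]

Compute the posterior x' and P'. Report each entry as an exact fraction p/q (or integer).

x̄ = F·x = [8, -13]
P̄ = F·P·Fᵀ + Q = [12 -14; -14 27]
y = z − H·x̄ = [-13, 17]
S = H·P̄·Hᵀ + R = [103 -72; -72 65]
K = P̄·Hᵀ·S⁻¹ = [-762/1511 -1216/1511; 345/1511 1312/1511]
x' = x̄ + K·y = [1322/1511, -1824/1511]
P' = (I − K·H)·P̄ = [3248/1511 -2232/1511; -2232/1511 1772/1511]

x' = [1322/1511, -1824/1511]
P' = [3248/1511 -2232/1511; -2232/1511 1772/1511]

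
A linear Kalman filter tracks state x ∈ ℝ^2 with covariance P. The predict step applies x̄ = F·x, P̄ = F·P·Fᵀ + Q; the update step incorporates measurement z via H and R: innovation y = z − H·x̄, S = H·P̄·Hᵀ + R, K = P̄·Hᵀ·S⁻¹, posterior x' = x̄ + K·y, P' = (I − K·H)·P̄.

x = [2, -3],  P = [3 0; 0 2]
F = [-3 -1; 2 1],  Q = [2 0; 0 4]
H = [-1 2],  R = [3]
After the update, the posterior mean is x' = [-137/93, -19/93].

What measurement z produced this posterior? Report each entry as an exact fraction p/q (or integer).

z = [1]

x̄ = F·x = [-3, 1]
P̄ = F·P·Fᵀ + Q = [31 -20; -20 18]
S = H·P̄·Hᵀ + R = [186]
K = P̄·Hᵀ·S⁻¹ = [-71/186; 28/93]
x' − x̄ = [142/93, -112/93] = K·y
y = (KᵀK)⁻¹·Kᵀ·(x' − x̄) = [-4]
z = y + H·x̄ = [-4] + [5] = [1]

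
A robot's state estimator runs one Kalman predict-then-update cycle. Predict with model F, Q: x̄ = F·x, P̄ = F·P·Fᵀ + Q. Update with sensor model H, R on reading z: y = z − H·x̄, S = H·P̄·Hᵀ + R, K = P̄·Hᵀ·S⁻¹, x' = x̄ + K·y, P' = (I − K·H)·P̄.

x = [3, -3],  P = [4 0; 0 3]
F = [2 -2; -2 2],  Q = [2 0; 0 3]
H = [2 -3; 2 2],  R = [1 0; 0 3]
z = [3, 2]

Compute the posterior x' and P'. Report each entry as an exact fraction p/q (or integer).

x̄ = F·x = [12, -12]
P̄ = F·P·Fᵀ + Q = [30 -28; -28 31]
y = z − H·x̄ = [-57, 2]
S = H·P̄·Hᵀ + R = [736 -10; -10 23]
K = P̄·Hᵀ·S⁻¹ = [838/4207 1096/4207; -481/2404 209/1202]
x' = x̄ + K·y = [4910/4207, -595/2404]
P' = (I − K·H)·P̄ = [1154/4207 70/601; 70/601 347/2404]

x' = [4910/4207, -595/2404]
P' = [1154/4207 70/601; 70/601 347/2404]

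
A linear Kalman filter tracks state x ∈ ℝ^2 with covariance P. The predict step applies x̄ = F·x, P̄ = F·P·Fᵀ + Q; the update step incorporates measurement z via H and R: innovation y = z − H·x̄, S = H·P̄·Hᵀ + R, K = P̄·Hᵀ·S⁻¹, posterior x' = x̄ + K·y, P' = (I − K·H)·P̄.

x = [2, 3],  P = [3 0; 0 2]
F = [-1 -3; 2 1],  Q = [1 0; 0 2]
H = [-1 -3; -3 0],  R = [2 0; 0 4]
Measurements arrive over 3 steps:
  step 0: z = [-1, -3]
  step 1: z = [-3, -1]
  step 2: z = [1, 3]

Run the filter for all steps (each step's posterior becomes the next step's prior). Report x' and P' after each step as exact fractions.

step 0: x̄ = F·x = [-11, 7]
step 0: P̄ = F·P·Fᵀ + Q = [22 -12; -12 16]
step 0: y = z − H·x̄ = [9, -36]
step 0: S = H·P̄·Hᵀ + R = [96 -42; -42 202]
step 0: K = P̄·Hᵀ·S⁻¹ = [14/4407 -479/1469; -480/1469 162/1469]
step 0: x' = x̄ + K·y = [1127/1469, 131/1469]
step 0: P' = (I − K·H)·P̄ = [1916/4407 -216/1469; -216/1469 392/1469]
step 1: x̄ = F·x = [-1520/1469, 2385/1469]
step 1: P̄ = F·P·Fᵀ + Q = [13019/4407 -2824/4407; -2824/4407 15062/4407]
step 1: y = z − H·x̄ = [1228/1469, -6029/1469]
step 1: S = H·P̄·Hᵀ + R = [140447/4407 4547/1469; 4547/1469 44933/1469]
step 1: K = P̄·Hᵀ·S⁻¹ = [-4547/1063424 -307659/1063424; -660985/2126848 200559/2126848]
step 1: x' = x̄ + K·y = [158535/1063424, 2077381/2126848]
step 1: P' = (I − K·H)·P̄ = [102553/265856 -66853/531712; -66853/531712 264897/1063424]
step 2: x̄ = F·x = [-6549213/2126848, 2711521/2126848]
step 2: P̄ = F·P·Fᵀ + Q = [3055473/1063424 -679173/1063424; -679173/1063424 3497769/1063424]
step 2: y = z − H·x̄ = [1856099/1063424, -13267095/2126848]
step 2: S = H·P̄·Hᵀ + R = [8146801/265856 1526931/531712; 1526931/531712 31752953/1063424]
step 2: K = P̄·Hᵀ·S⁻¹ = [-4071816/964256857 -277969347/964256857; -298893045/964256857 90620541/964256857]
step 2: x' = x̄ + K·y = [-1242398703/964256857, 142361479/964256857]
step 2: P' = (I − K·H)·P̄ = [370625796/964256857 -120827388/964256857; -120827388/964256857 239537826/964256857]

step 0: x' = [1127/1469, 131/1469], P' = [1916/4407 -216/1469; -216/1469 392/1469]
step 1: x' = [158535/1063424, 2077381/2126848], P' = [102553/265856 -66853/531712; -66853/531712 264897/1063424]
step 2: x' = [-1242398703/964256857, 142361479/964256857], P' = [370625796/964256857 -120827388/964256857; -120827388/964256857 239537826/964256857]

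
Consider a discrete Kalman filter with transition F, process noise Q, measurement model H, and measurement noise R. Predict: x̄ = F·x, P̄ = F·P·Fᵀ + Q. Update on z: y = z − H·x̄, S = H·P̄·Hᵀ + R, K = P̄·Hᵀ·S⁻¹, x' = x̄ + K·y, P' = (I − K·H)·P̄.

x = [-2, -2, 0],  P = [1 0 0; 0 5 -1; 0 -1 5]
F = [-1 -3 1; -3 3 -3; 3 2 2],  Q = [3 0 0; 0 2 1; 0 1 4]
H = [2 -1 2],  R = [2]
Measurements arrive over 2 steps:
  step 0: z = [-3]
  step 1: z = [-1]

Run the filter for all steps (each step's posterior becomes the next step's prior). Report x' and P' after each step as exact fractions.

step 0: x̄ = F·x = [8, 0, -10]
step 0: P̄ = F·P·Fᵀ + Q = [60 -69 -19; -69 119 -8; -19 -8 45]
step 0: y = z − H·x̄ = [1]
step 0: S = H·P̄·Hᵀ + R = [697]
step 0: K = P̄·Hᵀ·S⁻¹ = [151/697; -273/697; 60/697]
step 0: x' = x̄ + K·y = [5727/697, -273/697, -6910/697]
step 0: P' = (I − K·H)·P̄ = [19019/697 -6870/697 -22303/697; -6870/697 8414/697 10804/697; -22303/697 10804/697 27765/697]
step 1: x̄ = F·x = [-11818/697, 2730/697, 2815/697]
step 1: P̄ = F·P·Fᵀ + Q = [63163/697 -13536/697 -41960/697; -13536/697 25910/697 27355/697; -41960/697 27355/697 55031/697]
step 1: y = z − H·x̄ = [20039/697]
step 1: S = H·P̄·Hᵀ + R = [109124/697]
step 1: K = P̄·Hᵀ·S⁻¹ = [27971/54562; 432/27281; -1213/109124]
step 1: x' = x̄ + K·y = [-120951/54562, 119274/27281, 405849/109124]
step 1: P' = (I − K·H)·P̄ = [1349746/27281 -564480/27281 -3236001/54562; -564480/27281 1013062/27281 1071443/27281; -3236001/54562 1071443/27281 8613675/109124]

step 0: x' = [5727/697, -273/697, -6910/697], P' = [19019/697 -6870/697 -22303/697; -6870/697 8414/697 10804/697; -22303/697 10804/697 27765/697]
step 1: x' = [-120951/54562, 119274/27281, 405849/109124], P' = [1349746/27281 -564480/27281 -3236001/54562; -564480/27281 1013062/27281 1071443/27281; -3236001/54562 1071443/27281 8613675/109124]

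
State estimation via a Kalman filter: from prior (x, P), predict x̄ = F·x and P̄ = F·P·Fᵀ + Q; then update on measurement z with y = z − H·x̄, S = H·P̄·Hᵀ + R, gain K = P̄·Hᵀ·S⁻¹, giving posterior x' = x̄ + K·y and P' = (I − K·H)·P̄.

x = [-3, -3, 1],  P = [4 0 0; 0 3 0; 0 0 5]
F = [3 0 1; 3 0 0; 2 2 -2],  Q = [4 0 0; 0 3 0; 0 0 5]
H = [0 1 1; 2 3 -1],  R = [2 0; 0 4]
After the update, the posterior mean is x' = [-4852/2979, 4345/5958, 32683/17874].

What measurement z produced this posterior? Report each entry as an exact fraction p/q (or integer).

z = [3, -3]

x̄ = F·x = [-8, -9, -14]
P̄ = F·P·Fᵀ + Q = [45 36 14; 36 39 24; 14 24 53]
S = H·P̄·Hᵀ + R = [142 212; 212 820]
K = P̄·Hᵀ·S⁻¹ = [83/2979 647/2979; 695/2979 1679/11916; 6647/8937 -4825/35748]
x' − x̄ = [18980/2979, 57967/5958, 282919/17874] = K·y
y = (KᵀK)⁻¹·Kᵀ·(x' − x̄) = [26, 26]
z = y + H·x̄ = [26, 26] + [-23, -29] = [3, -3]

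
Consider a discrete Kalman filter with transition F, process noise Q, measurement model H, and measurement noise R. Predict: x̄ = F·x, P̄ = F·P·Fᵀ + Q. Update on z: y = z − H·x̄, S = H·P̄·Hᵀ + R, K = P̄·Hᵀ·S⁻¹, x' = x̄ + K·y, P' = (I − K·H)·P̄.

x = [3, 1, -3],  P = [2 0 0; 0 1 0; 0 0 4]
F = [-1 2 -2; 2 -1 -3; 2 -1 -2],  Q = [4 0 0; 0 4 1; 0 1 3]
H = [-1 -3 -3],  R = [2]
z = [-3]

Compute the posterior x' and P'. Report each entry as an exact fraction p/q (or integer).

x' = [-965/1501, 455/1501, 1419/1501]
P' = [26926/1501 -2352/1501 -6550/1501; -2352/1501 2260/1501 -1298/1501; -6550/1501 -1298/1501 3612/1501]

x̄ = F·x = [5, 14, 11]
P̄ = F·P·Fᵀ + Q = [26 18 10; 18 49 34; 10 34 28]
y = z − H·x̄ = [77]
S = H·P̄·Hᵀ + R = [1501]
K = P̄·Hᵀ·S⁻¹ = [-110/1501; -267/1501; -196/1501]
x' = x̄ + K·y = [-965/1501, 455/1501, 1419/1501]
P' = (I − K·H)·P̄ = [26926/1501 -2352/1501 -6550/1501; -2352/1501 2260/1501 -1298/1501; -6550/1501 -1298/1501 3612/1501]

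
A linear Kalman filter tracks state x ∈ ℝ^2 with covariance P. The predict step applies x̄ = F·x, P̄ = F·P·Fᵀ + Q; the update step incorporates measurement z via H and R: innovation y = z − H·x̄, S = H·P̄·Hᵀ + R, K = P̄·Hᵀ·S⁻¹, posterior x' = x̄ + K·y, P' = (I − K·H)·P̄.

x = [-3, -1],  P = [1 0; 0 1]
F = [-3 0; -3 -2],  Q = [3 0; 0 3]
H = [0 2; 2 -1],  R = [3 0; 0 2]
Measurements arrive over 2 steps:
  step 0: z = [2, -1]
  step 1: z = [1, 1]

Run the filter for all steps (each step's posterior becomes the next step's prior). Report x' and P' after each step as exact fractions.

step 0: x' = [441/997, 1423/997], P' = [1293/1994 360/997; 360/997 714/997]
step 1: x' = [212855/317821, 277295/953463], P' = [200946/317821 113838/317821; 113838/317821 227714/317821]

step 0: x̄ = F·x = [9, 11]
step 0: P̄ = F·P·Fᵀ + Q = [12 9; 9 16]
step 0: y = z − H·x̄ = [-20, -8]
step 0: S = H·P̄·Hᵀ + R = [67 4; 4 30]
step 0: K = P̄·Hᵀ·S⁻¹ = [240/997 933/1994; 476/997 3/997]
step 0: x' = x̄ + K·y = [441/997, 1423/997]
step 0: P' = (I − K·H)·P̄ = [1293/1994 360/997; 360/997 714/997]
step 1: x̄ = F·x = [-1323/997, -4169/997]
step 1: P̄ = F·P·Fᵀ + Q = [17619/1994 15957/1994; 15957/1994 31971/1994]
step 1: y = z − H·x̄ = [9335/997, -526/997]
step 1: S = H·P̄·Hᵀ + R = [66933/997 -57/997; -57/997 42607/1994]
step 1: K = P̄·Hᵀ·S⁻¹ = [75892/317821 144027/317821; 455428/953463 -19/317821]
step 1: x' = x̄ + K·y = [212855/317821, 277295/953463]
step 1: P' = (I − K·H)·P̄ = [200946/317821 113838/317821; 113838/317821 227714/317821]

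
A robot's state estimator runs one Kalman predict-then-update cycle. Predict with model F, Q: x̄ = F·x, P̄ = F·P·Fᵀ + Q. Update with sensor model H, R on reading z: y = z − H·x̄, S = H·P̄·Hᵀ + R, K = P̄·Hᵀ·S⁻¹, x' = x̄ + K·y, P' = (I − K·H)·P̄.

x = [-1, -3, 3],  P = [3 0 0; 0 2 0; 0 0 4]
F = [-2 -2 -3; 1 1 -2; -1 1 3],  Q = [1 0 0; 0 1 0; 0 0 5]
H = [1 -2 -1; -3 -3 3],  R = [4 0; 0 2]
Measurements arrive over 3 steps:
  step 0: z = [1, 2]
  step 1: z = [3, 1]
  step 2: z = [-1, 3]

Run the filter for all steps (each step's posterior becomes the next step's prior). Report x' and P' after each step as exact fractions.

step 0: x̄ = F·x = [-1, -10, 7]
step 0: P̄ = F·P·Fᵀ + Q = [57 14 -34; 14 22 -25; -34 -25 46]
step 0: y = z − H·x̄ = [-11, -52]
step 0: S = H·P̄·Hᵀ + R = [107 -264; -264 2441]
step 0: K = P̄·Hᵀ·S⁻¹ = [70623/191491 -17073/191491; -60517/191491 -20901/191491; 9930/191491 25785/191491]
step 0: x' = x̄ + K·y = [-80548/191491, -162371/191491, -109613/191491]
step 0: P' = (I − K·H)·P̄ = [1087743/191491 -90370/191491 985991/191491; -90370/191491 85334/191491 -18970/191491; 985991/191491 -18970/191491 984211/191491]
step 1: x̄ = F·x = [814677/191491, -23693/191491, -410662/191491]
step 1: P̄ = F·P·Fᵀ + Q = [24622990/191491 4887613/191491 -9640324/191491; 4887613/191491 1252588/191491 -1996690/191491; -9640324/191491 -1996690/191491 5139405/191491]
step 1: y = z − H·x̄ = [-698252/191491, 3796429/191491]
step 1: S = H·P̄·Hᵀ + R = [27282147/191491 -118960692/191491; -118960692/191491 576961115/191491]
step 1: K = P̄·Hᵀ·S⁻¹ = [272267716/2766173017 -506976207/2766173017; -656818607/2766173017 -252460239/2766173017; -1232959801/8298519051 156558527/2766173017]
step 1: x' = x̄ + K·y = [724456414/2766173017, -2952417628/2766173017, -3989115871/8298519051]
step 1: P' = (I − K·H)·P̄ = [9913621705/2766173017 -250362242/2766173017 9325275325/2766173017; -250362242/2766173017 931860418/2766173017 513191350/2766173017; 9325275325/2766173017 513191350/2766173017 29828517079/8298519051]
step 2: x̄ = F·x = [8445038299/2766173017, 1294348100/8298519051, -7665989913/2766173017]
step 2: P̄ = F·P·Fᵀ + Q = [251692354910/2766173017 48805985555/2766173017 -104116576788/2766173017; 48805985555/2766173017 40585260184/8298519051 -21499227470/2766173017; -104116576788/2766173017 -21499227470/2766173017 61790119079/2766173017]
step 2: y = z − H·x̄ = [-54042907487/8298519051, 57925951787/2766173017]
step 2: S = H·P̄·Hᵀ + R = [917019443335/8298519051 -1273060723252/2766173017; -1273060723252/2766173017 6088222609121/2766173017]
step 2: K = P̄·Hᵀ·S⁻¹ = [28916299129920/260637237159119 -45918317332161/260637237159119; -61677481467721/260637237159119 -23663668026153/260637237159119; -35307303784305/260637237159119 16685747399169/260637237159119]
step 2: x' = x̄ + K·y = [-354163582512518/260637237159119, -53218621195906/260637237159119, -142965815418047/260637237159119]
step 2: P' = (I − K·H)·P̄ = [866392280251243/260637237159119 -28350994988302/260637237159119 807429073708167/260637237159119; -28350994988302/260637237159119 87495234851662/260637237159119 43368461179258/260637237159119; 807429073708167/260637237159119 43368461179258/260637237159119 861921366486871/260637237159119]

step 0: x' = [-80548/191491, -162371/191491, -109613/191491], P' = [1087743/191491 -90370/191491 985991/191491; -90370/191491 85334/191491 -18970/191491; 985991/191491 -18970/191491 984211/191491]
step 1: x' = [724456414/2766173017, -2952417628/2766173017, -3989115871/8298519051], P' = [9913621705/2766173017 -250362242/2766173017 9325275325/2766173017; -250362242/2766173017 931860418/2766173017 513191350/2766173017; 9325275325/2766173017 513191350/2766173017 29828517079/8298519051]
step 2: x' = [-354163582512518/260637237159119, -53218621195906/260637237159119, -142965815418047/260637237159119], P' = [866392280251243/260637237159119 -28350994988302/260637237159119 807429073708167/260637237159119; -28350994988302/260637237159119 87495234851662/260637237159119 43368461179258/260637237159119; 807429073708167/260637237159119 43368461179258/260637237159119 861921366486871/260637237159119]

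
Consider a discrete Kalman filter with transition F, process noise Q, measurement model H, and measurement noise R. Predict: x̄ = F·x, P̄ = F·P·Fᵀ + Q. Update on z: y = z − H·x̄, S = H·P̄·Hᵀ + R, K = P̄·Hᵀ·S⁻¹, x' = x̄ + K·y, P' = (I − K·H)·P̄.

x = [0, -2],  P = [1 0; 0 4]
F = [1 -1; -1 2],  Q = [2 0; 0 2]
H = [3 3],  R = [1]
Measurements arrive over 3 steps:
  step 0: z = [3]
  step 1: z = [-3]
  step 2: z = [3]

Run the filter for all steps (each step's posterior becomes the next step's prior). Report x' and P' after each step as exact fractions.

step 0: x̄ = F·x = [2, -4]
step 0: P̄ = F·P·Fᵀ + Q = [7 -9; -9 19]
step 0: y = z − H·x̄ = [9]
step 0: S = H·P̄·Hᵀ + R = [73]
step 0: K = P̄·Hᵀ·S⁻¹ = [-6/73; 30/73]
step 0: x' = x̄ + K·y = [92/73, -22/73]
step 0: P' = (I − K·H)·P̄ = [475/73 -477/73; -477/73 487/73]
step 1: x̄ = F·x = [114/73, -136/73]
step 1: P̄ = F·P·Fᵀ + Q = [2062/73 -2880/73; -2880/73 4477/73]
step 1: y = z − H·x̄ = [-153/73]
step 1: S = H·P̄·Hᵀ + R = [7084/73]
step 1: K = P̄·Hᵀ·S⁻¹ = [-1227/3542; 4791/7084]
step 1: x' = x̄ + K·y = [8103/3542, -23239/7084]
step 1: P' = (I − K·H)·P̄ = [29401/1771 -59211/3542; -59211/3542 120019/7084]
step 2: x̄ = F·x = [245/44, -15671/1771]
step 2: P̄ = F·P·Fᵀ + Q = [3035/44 -1107/11; -1107/11 271384/1771]
step 2: y = z − H·x̄ = [90969/7084]
step 2: S = H·P̄·Hᵀ + R = [1342279/7084]
step 2: K = P̄·Hᵀ·S⁻¹ = [-672819/1342279; 1117884/1342279]
step 2: x' = x̄ + K·y = [-1165934/1342279, 2477890/1342279]
step 2: P' = (I − K·H)·P̄ = [28684231/1342279 -28908504/1342279; -28908504/1342279 29281132/1342279]

step 0: x' = [92/73, -22/73], P' = [475/73 -477/73; -477/73 487/73]
step 1: x' = [8103/3542, -23239/7084], P' = [29401/1771 -59211/3542; -59211/3542 120019/7084]
step 2: x' = [-1165934/1342279, 2477890/1342279], P' = [28684231/1342279 -28908504/1342279; -28908504/1342279 29281132/1342279]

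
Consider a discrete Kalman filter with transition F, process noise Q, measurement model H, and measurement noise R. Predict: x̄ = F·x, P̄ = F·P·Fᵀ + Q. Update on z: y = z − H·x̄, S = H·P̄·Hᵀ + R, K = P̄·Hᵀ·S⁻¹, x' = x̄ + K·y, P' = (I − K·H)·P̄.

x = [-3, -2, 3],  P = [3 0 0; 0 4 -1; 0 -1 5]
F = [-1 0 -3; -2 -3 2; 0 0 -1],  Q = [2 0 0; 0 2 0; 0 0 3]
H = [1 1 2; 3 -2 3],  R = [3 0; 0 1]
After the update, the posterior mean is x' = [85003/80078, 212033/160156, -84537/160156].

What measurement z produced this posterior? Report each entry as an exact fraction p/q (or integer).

x̄ = F·x = [-6, 18, -3]
P̄ = F·P·Fᵀ + Q = [50 -33 15; -33 82 -13; 15 -13 8]
S = H·P̄·Hᵀ + R = [109 149; 149 1673]
K = P̄·Hᵀ·S⁻¹ = [19871/80078 10723/80078; 83477/160156 -36345/160156; 15959/160156 7673/160156]
x' − x̄ = [565471/80078, -2670775/160156, 395931/160156] = K·y
y = (KᵀK)⁻¹·Kᵀ·(x' − x̄) = [-5, 62]
z = y + H·x̄ = [-5, 62] + [6, -63] = [1, -1]

z = [1, -1]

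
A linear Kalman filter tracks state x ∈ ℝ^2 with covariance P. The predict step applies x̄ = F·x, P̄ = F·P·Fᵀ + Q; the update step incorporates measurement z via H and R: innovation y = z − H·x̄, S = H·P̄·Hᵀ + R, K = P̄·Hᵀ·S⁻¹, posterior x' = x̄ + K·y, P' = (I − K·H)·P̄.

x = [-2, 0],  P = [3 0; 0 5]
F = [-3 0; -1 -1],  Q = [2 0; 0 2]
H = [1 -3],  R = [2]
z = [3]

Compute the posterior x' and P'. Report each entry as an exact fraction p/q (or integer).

x̄ = F·x = [6, 2]
P̄ = F·P·Fᵀ + Q = [29 9; 9 10]
y = z − H·x̄ = [3]
S = H·P̄·Hᵀ + R = [67]
K = P̄·Hᵀ·S⁻¹ = [2/67; -21/67]
x' = x̄ + K·y = [408/67, 71/67]
P' = (I − K·H)·P̄ = [1939/67 645/67; 645/67 229/67]

x' = [408/67, 71/67]
P' = [1939/67 645/67; 645/67 229/67]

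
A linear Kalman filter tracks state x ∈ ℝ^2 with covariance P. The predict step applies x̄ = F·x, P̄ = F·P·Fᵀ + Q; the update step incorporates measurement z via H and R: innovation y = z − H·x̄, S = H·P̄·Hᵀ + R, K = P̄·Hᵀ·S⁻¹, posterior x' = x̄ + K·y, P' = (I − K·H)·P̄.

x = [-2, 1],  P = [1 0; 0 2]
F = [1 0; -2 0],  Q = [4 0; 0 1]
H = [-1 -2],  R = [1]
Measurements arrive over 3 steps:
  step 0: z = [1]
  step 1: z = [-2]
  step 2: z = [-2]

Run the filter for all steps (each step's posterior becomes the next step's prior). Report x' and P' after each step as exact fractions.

step 0: x̄ = F·x = [-2, 4]
step 0: P̄ = F·P·Fᵀ + Q = [5 -2; -2 5]
step 0: y = z − H·x̄ = [7]
step 0: S = H·P̄·Hᵀ + R = [18]
step 0: K = P̄·Hᵀ·S⁻¹ = [-1/18; -4/9]
step 0: x' = x̄ + K·y = [-43/18, 8/9]
step 0: P' = (I − K·H)·P̄ = [89/18 -22/9; -22/9 13/9]
step 1: x̄ = F·x = [-43/18, 43/9]
step 1: P̄ = F·P·Fᵀ + Q = [161/18 -89/9; -89/9 187/9]
step 1: y = z − H·x̄ = [31/6]
step 1: S = H·P̄·Hᵀ + R = [107/2]
step 1: K = P̄·Hᵀ·S⁻¹ = [65/321; -190/321]
step 1: x' = x̄ + K·y = [-431/321, 184/107]
step 1: P' = (I − K·H)·P̄ = [2167/321 -372/107; -372/107 653/321]
step 2: x̄ = F·x = [-431/321, 862/321]
step 2: P̄ = F·P·Fᵀ + Q = [3451/321 -4334/321; -4334/321 8989/321]
step 2: y = z − H·x̄ = [217/107]
step 2: S = H·P̄·Hᵀ + R = [7464/107]
step 2: K = P̄·Hᵀ·S⁻¹ = [1739/7464; -379/622]
step 2: x' = x̄ + K·y = [-2165/2488, 2705/1866]
step 2: P' = (I − K·H)·P̄ = [17327/2488 -6715/1866; -6715/1866 1963/933]

step 0: x' = [-43/18, 8/9], P' = [89/18 -22/9; -22/9 13/9]
step 1: x' = [-431/321, 184/107], P' = [2167/321 -372/107; -372/107 653/321]
step 2: x' = [-2165/2488, 2705/1866], P' = [17327/2488 -6715/1866; -6715/1866 1963/933]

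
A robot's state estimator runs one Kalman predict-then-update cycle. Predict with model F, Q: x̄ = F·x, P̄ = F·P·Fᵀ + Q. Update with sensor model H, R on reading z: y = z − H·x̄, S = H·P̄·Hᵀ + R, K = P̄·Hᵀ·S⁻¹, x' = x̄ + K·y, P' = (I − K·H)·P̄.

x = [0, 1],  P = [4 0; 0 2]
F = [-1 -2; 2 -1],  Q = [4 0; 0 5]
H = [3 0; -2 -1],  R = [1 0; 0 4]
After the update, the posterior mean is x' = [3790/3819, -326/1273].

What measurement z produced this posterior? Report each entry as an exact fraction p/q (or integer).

x̄ = F·x = [-2, -1]
P̄ = F·P·Fᵀ + Q = [16 -4; -4 23]
S = H·P̄·Hᵀ + R = [145 -84; -84 75]
K = P̄·Hᵀ·S⁻¹ = [416/1273 -28/3819; -720/1273 -1061/1273]
x' − x̄ = [11428/3819, 947/1273] = K·y
y = (KᵀK)⁻¹·Kᵀ·(x' − x̄) = [9, -7]
z = y + H·x̄ = [9, -7] + [-6, 5] = [3, -2]

z = [3, -2]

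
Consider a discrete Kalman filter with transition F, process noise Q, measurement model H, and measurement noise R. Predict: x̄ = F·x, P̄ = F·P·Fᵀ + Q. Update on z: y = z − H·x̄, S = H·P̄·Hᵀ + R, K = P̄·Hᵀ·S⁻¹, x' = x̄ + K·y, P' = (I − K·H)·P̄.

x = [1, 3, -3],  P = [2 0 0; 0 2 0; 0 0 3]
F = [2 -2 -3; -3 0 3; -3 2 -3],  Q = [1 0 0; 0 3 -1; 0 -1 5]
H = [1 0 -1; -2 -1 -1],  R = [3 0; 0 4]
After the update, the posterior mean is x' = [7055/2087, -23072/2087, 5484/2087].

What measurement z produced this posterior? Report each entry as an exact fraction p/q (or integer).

x̄ = F·x = [5, -12, 12]
P̄ = F·P·Fᵀ + Q = [44 -39 7; -39 48 -10; 7 -10 58]
S = H·P̄·Hᵀ + R = [91 6; 6 138]
K = P̄·Hᵀ·S⁻¹ = [907/2087 -2659/6261; -707/2087 1907/6261; -1111/2087 -2668/6261]
x' − x̄ = [-3380/2087, 1972/2087, -19560/2087] = K·y
y = (KᵀK)⁻¹·Kᵀ·(x' − x̄) = [8, 12]
z = y + H·x̄ = [8, 12] + [-7, -10] = [1, 2]

z = [1, 2]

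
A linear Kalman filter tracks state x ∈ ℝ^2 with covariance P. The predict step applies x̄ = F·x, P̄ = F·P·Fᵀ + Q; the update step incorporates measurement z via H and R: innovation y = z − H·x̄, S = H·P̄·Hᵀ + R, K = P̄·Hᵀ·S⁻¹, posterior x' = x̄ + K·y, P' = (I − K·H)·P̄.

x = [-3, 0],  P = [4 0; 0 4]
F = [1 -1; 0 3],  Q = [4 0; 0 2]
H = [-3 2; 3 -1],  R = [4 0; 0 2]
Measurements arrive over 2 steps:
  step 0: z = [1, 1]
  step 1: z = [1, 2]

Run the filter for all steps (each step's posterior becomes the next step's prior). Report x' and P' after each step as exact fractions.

step 0: x' = [39/281, 54/281], P' = [240/281 462/281; 462/281 1072/281]
step 1: x' = [176103/170359, 285773/170359], P' = [132084/170359 254460/170359; 254460/170359 601190/170359]

step 0: x̄ = F·x = [-3, 0]
step 0: P̄ = F·P·Fᵀ + Q = [12 -12; -12 38]
step 0: y = z − H·x̄ = [-8, 10]
step 0: S = H·P̄·Hᵀ + R = [408 -292; -292 220]
step 0: K = P̄·Hᵀ·S⁻¹ = [51/281 129/281; 379/562 157/281]
step 0: x' = x̄ + K·y = [39/281, 54/281]
step 0: P' = (I − K·H)·P̄ = [240/281 462/281; 462/281 1072/281]
step 1: x̄ = F·x = [-15/281, 162/281]
step 1: P̄ = F·P·Fᵀ + Q = [1512/281 -1830/281; -1830/281 10210/281]
step 1: y = z − H·x̄ = [-88/281, 769/281]
step 1: S = H·P̄·Hᵀ + R = [77532/281 -50498/281; -50498/281 35360/281]
step 1: K = P̄·Hᵀ·S⁻¹ = [28167/170359 10128/24337; 109750/170359 11585/24337]
step 1: x' = x̄ + K·y = [176103/170359, 285773/170359]
step 1: P' = (I − K·H)·P̄ = [132084/170359 254460/170359; 254460/170359 601190/170359]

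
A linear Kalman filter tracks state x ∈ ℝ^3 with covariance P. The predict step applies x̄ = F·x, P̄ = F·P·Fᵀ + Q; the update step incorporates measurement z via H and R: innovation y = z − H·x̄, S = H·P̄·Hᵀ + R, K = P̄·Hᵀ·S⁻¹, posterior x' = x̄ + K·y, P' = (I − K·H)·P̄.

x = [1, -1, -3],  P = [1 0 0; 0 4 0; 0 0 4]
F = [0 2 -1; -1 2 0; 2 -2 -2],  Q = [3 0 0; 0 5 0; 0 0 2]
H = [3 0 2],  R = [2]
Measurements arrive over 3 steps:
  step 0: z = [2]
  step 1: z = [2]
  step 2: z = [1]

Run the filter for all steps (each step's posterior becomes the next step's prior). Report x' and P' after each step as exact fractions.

step 0: x̄ = F·x = [1, -3, 10]
step 0: P̄ = F·P·Fᵀ + Q = [23 16 -8; 16 22 -18; -8 -18 38]
step 0: y = z − H·x̄ = [-21]
step 0: S = H·P̄·Hᵀ + R = [265]
step 0: K = P̄·Hᵀ·S⁻¹ = [1/5; 12/265; 52/265]
step 0: x' = x̄ + K·y = [-16/5, -1047/265, 1558/265]
step 0: P' = (I − K·H)·P̄ = [62/5 68/5 -92/5; 68/5 5686/265 -5394/265; -92/5 -5394/265 7366/265]
step 1: x̄ = F·x = [-3652/265, -1246/265, -2718/265]
step 1: P̄ = F·P·Fᵀ + Q = [52481/265 21448/265 26944/265; 21448/265 12939/265 4132/265; 26944/265 4132/265 32906/265]
step 1: y = z − H·x̄ = [16922/265]
step 1: S = H·P̄·Hᵀ + R = [927811/265]
step 1: K = P̄·Hᵀ·S⁻¹ = [211331/927811; 72608/927811; 146644/927811]
step 1: x' = x̄ + K·y = [708594/927811, 274038/927811, -152002/927811]
step 1: P' = (I − K·H)·P̄ = [15213802/927811 17190072/927811 -22609372/927811; 17190072/927811 25407641/927811 -25712500/927811; -22609372/927811 -25712500/927811 34060702/927811]
step 2: x̄ = F·x = [700078/927811, -160518/927811, 1173116/927811]
step 2: P̄ = F·P·Fᵀ + Q = [241324699/927811 96066048/927811 131894872/927811; 96066048/927811 52723133/927811 28713520/927811; 131894872/927811 28713520/927811 138238602/927811]
step 2: y = z − H·x̄ = [-3518655/927811]
step 2: S = H·P̄·Hᵀ + R = [4309470785/927811]
step 2: K = P̄·Hᵀ·S⁻¹ = [987763841/4309470785; 345625184/4309470785; 134432364/861894157]
step 2: x' = x̄ + K·y = [-4298425/37473659, -17881110/37473659, 25215064/37473659]
step 2: P' = (I − K·H)·P̄ = [69307579294/4309470785 78246289376/4309470785 -20594721020/861894157; 78246289376/4309470785 116135757759/4309470785 -23404761776/861894157; -20594721020/861894157 -23404761776/861894157 31026513894/861894157]

step 0: x' = [-16/5, -1047/265, 1558/265], P' = [62/5 68/5 -92/5; 68/5 5686/265 -5394/265; -92/5 -5394/265 7366/265]
step 1: x' = [708594/927811, 274038/927811, -152002/927811], P' = [15213802/927811 17190072/927811 -22609372/927811; 17190072/927811 25407641/927811 -25712500/927811; -22609372/927811 -25712500/927811 34060702/927811]
step 2: x' = [-4298425/37473659, -17881110/37473659, 25215064/37473659], P' = [69307579294/4309470785 78246289376/4309470785 -20594721020/861894157; 78246289376/4309470785 116135757759/4309470785 -23404761776/861894157; -20594721020/861894157 -23404761776/861894157 31026513894/861894157]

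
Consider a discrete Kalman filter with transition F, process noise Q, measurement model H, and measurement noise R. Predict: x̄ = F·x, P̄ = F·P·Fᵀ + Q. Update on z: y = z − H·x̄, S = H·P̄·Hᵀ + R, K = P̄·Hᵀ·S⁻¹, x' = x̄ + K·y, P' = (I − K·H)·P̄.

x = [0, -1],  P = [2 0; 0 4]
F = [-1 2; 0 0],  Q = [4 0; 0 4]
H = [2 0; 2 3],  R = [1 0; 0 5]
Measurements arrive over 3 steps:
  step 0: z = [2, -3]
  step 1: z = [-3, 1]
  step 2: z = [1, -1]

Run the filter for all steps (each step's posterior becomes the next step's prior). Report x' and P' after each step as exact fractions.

step 0: x' = [3394/3737, -5268/3737], P' = [902/3737 -528/3737; -528/3737 2132/3737]
step 1: x' = [-7034690/4603537, 5465244/4603537], P' = [1086090/4603537 -635760/4603537; -635760/4603537 2617780/4603537]
step 2: x' = [3337724138/5651163881, -3607788924/5651163881], P' = [1333090318/5651163881 -780345552/5651163881; -780345552/5651163881 3213452948/5651163881]

step 0: x̄ = F·x = [-2, 0]
step 0: P̄ = F·P·Fᵀ + Q = [22 0; 0 4]
step 0: y = z − H·x̄ = [6, 1]
step 0: S = H·P̄·Hᵀ + R = [89 88; 88 129]
step 0: K = P̄·Hᵀ·S⁻¹ = [1804/3737 44/3737; -1056/3737 1068/3737]
step 0: x' = x̄ + K·y = [3394/3737, -5268/3737]
step 0: P' = (I − K·H)·P̄ = [902/3737 -528/3737; -528/3737 2132/3737]
step 1: x̄ = F·x = [-13930/3737, 0]
step 1: P̄ = F·P·Fᵀ + Q = [26490/3737 0; 0 4]
step 1: y = z − H·x̄ = [16649/3737, 31597/3737]
step 1: S = H·P̄·Hᵀ + R = [109697/3737 105960/3737; 105960/3737 259177/3737]
step 1: K = P̄·Hᵀ·S⁻¹ = [2172180/4603537 52980/4603537; -1271520/4603537 1316364/4603537]
step 1: x' = x̄ + K·y = [-7034690/4603537, 5465244/4603537]
step 1: P' = (I − K·H)·P̄ = [1086090/4603537 -635760/4603537; -635760/4603537 2617780/4603537]
step 2: x̄ = F·x = [17965178/4603537, 0]
step 2: P̄ = F·P·Fᵀ + Q = [32514398/4603537 0; 0 4]
step 2: y = z − H·x̄ = [-31326819/4603537, -40533893/4603537]
step 2: S = H·P̄·Hᵀ + R = [134661129/4603537 130057592/4603537; 130057592/4603537 318802609/4603537]
step 2: K = P̄·Hᵀ·S⁻¹ = [2666180636/5651163881 65028796/5651163881; -1560691104/5651163881 1615933548/5651163881]
step 2: x' = x̄ + K·y = [3337724138/5651163881, -3607788924/5651163881]
step 2: P' = (I − K·H)·P̄ = [1333090318/5651163881 -780345552/5651163881; -780345552/5651163881 3213452948/5651163881]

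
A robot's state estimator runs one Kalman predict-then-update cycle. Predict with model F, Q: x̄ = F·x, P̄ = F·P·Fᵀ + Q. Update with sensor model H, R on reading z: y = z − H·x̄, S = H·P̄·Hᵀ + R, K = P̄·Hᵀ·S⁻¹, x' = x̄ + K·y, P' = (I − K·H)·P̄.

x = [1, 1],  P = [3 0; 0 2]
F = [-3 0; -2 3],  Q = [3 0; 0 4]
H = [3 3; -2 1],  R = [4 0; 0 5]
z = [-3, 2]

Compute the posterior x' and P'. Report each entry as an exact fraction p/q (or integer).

x̄ = F·x = [-3, 1]
P̄ = F·P·Fᵀ + Q = [30 18; 18 34]
y = z − H·x̄ = [3, -5]
S = H·P̄·Hᵀ + R = [904 -132; -132 87]
K = P̄·Hᵀ·S⁻¹ = [291/2551 -790/2551; 1109/5102 2348/7653]
x' = x̄ + K·y = [-2830/2551, 1807/15306]
P' = (I − K·H)·P̄ = [1446/2551 -1058/2551; -1058/2551 5392/7653]

x' = [-2830/2551, 1807/15306]
P' = [1446/2551 -1058/2551; -1058/2551 5392/7653]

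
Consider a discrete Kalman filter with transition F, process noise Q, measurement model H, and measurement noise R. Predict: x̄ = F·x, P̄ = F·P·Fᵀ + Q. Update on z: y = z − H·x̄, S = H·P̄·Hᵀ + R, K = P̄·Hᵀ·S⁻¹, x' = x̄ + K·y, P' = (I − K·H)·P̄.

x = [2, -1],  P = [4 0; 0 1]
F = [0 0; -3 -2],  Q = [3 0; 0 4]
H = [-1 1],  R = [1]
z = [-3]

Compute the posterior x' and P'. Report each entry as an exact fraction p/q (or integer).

x' = [-1/16, -37/12]
P' = [45/16 11/4; 11/4 11/3]

x̄ = F·x = [0, -4]
P̄ = F·P·Fᵀ + Q = [3 0; 0 44]
y = z − H·x̄ = [1]
S = H·P̄·Hᵀ + R = [48]
K = P̄·Hᵀ·S⁻¹ = [-1/16; 11/12]
x' = x̄ + K·y = [-1/16, -37/12]
P' = (I − K·H)·P̄ = [45/16 11/4; 11/4 11/3]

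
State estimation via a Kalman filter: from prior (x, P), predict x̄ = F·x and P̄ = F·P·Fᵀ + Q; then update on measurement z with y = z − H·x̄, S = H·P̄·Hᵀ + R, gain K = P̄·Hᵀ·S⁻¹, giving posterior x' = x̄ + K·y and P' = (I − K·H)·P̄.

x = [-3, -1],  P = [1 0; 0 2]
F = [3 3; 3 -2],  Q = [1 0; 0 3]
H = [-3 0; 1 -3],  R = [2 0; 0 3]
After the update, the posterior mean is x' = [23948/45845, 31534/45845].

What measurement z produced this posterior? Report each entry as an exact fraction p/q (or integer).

x̄ = F·x = [-12, -7]
P̄ = F·P·Fᵀ + Q = [28 -3; -3 20]
S = H·P̄·Hᵀ + R = [254 -111; -111 229]
K = P̄·Hᵀ·S⁻¹ = [-15129/45845 74/45845; -4932/45845 -15003/45845]
x' − x̄ = [574088/45845, 352449/45845] = K·y
y = (KᵀK)⁻¹·Kᵀ·(x' − x̄) = [-38, -11]
z = y + H·x̄ = [-38, -11] + [36, 9] = [-2, -2]

z = [-2, -2]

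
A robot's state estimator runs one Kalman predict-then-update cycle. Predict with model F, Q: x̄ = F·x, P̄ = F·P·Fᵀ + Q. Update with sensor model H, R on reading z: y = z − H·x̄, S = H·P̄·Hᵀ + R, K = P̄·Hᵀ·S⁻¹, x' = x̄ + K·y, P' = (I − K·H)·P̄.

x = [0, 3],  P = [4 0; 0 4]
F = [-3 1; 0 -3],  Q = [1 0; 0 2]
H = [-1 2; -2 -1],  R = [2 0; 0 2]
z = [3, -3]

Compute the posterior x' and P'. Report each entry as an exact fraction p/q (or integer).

x' = [148/251, 1691/1004]
P' = [298/753 -1/753; -1/753 397/1004]

x̄ = F·x = [3, -9]
P̄ = F·P·Fᵀ + Q = [41 -12; -12 38]
y = z − H·x̄ = [24, -6]
S = H·P̄·Hᵀ + R = [243 42; 42 156]
K = P̄·Hᵀ·S⁻¹ = [-50/251 -595/1506; 1193/3012 -1183/6024]
x' = x̄ + K·y = [148/251, 1691/1004]
P' = (I − K·H)·P̄ = [298/753 -1/753; -1/753 397/1004]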